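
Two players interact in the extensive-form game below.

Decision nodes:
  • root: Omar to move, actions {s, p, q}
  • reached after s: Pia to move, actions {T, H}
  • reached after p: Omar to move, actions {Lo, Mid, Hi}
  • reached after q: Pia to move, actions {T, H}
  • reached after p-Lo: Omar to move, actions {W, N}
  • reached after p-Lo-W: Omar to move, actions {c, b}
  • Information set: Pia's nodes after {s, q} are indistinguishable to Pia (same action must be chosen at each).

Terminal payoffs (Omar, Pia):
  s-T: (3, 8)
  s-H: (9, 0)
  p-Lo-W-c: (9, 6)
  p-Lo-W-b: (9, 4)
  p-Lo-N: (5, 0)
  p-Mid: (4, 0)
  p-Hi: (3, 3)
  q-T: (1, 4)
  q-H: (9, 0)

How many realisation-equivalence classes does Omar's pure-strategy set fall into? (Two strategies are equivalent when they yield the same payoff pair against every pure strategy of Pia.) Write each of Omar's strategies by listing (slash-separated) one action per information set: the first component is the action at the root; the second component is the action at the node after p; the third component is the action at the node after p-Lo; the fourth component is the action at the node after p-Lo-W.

7

Omar has 36 pure strategies: s/Lo/W/c, s/Lo/W/b, s/Lo/N/c, s/Lo/N/b, s/Mid/W/c, s/Mid/W/b, s/Mid/N/c, s/Mid/N/b, s/Hi/W/c, s/Hi/W/b, s/Hi/N/c, s/Hi/N/b, p/Lo/W/c, p/Lo/W/b, p/Lo/N/c, p/Lo/N/b, p/Mid/W/c, p/Mid/W/b, p/Mid/N/c, p/Mid/N/b, p/Hi/W/c, p/Hi/W/b, p/Hi/N/c, p/Hi/N/b, q/Lo/W/c, q/Lo/W/b, q/Lo/N/c, q/Lo/N/b, q/Mid/W/c, q/Mid/W/b, q/Mid/N/c, q/Mid/N/b, q/Hi/W/c, q/Hi/W/b, q/Hi/N/c, q/Hi/N/b. Columns: T, H.
{s/Lo/W/c, s/Lo/W/b, s/Lo/N/c, s/Lo/N/b, s/Mid/W/c, s/Mid/W/b, s/Mid/N/c, s/Mid/N/b, s/Hi/W/c, s/Hi/W/b, s/Hi/N/c, s/Hi/N/b} → row (3,8) (9,0)
{p/Lo/W/c} → row (9,6) (9,6)
{p/Lo/W/b} → row (9,4) (9,4)
{p/Lo/N/c, p/Lo/N/b} → row (5,0) (5,0)
{p/Mid/W/c, p/Mid/W/b, p/Mid/N/c, p/Mid/N/b} → row (4,0) (4,0)
{p/Hi/W/c, p/Hi/W/b, p/Hi/N/c, p/Hi/N/b} → row (3,3) (3,3)
{q/Lo/W/c, q/Lo/W/b, q/Lo/N/c, q/Lo/N/b, q/Mid/W/c, q/Mid/W/b, q/Mid/N/c, q/Mid/N/b, q/Hi/W/c, q/Hi/W/b, q/Hi/N/c, q/Hi/N/b} → row (1,4) (9,0)
That's 7 distinct rows out of 36 strategies.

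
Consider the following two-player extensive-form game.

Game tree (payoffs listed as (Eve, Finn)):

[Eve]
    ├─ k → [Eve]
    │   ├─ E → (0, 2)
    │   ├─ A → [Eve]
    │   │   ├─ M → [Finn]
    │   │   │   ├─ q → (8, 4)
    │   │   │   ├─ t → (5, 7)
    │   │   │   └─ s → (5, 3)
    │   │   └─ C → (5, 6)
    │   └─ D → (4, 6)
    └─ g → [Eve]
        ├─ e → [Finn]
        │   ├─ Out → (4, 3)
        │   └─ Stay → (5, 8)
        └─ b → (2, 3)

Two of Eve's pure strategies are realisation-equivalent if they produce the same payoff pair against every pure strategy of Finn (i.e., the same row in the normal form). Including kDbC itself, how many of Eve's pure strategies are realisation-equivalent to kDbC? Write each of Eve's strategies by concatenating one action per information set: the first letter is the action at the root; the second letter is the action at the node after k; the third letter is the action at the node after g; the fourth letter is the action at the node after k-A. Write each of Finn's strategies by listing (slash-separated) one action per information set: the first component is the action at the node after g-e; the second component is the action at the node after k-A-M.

4

Row for kDbC (columns Out/q, Out/t, Out/s, Stay/q, Stay/t, Stay/s): (4,6) (4,6) (4,6) (4,6) (4,6) (4,6).
Under kDbC, Eve's choice at the node after g and at the node after k-A can never be reached regardless of what Finn does, so varying those choices leaves every outcome unchanged.
Holding the reachable choices fixed and varying the unreachable ones freely already gives 2 × 2 = 4 equivalent strategies.
No other strategy reproduces this row, so those 4 are the full class: kDeM, kDeC, kDbM, kDbC.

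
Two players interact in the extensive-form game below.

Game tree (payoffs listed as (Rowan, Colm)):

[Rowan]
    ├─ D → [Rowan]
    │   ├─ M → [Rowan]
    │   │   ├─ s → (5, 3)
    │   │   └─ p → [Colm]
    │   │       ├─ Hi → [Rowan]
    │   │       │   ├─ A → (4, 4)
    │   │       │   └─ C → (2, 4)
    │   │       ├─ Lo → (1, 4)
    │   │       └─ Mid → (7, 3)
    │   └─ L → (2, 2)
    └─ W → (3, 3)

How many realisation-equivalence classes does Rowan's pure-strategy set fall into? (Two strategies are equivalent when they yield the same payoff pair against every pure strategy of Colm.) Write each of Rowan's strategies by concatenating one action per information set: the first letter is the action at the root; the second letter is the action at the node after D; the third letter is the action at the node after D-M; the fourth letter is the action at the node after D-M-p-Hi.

5

Rowan has 16 pure strategies: DMsA, DMsC, DMpA, DMpC, DLsA, DLsC, DLpA, DLpC, WMsA, WMsC, WMpA, WMpC, WLsA, WLsC, WLpA, WLpC. Columns: Hi, Lo, Mid.
{DMsA, DMsC} → row (5,3) (5,3) (5,3)
{DMpA} → row (4,4) (1,4) (7,3)
{DMpC} → row (2,4) (1,4) (7,3)
{DLsA, DLsC, DLpA, DLpC} → row (2,2) (2,2) (2,2)
{WMsA, WMsC, WMpA, WMpC, WLsA, WLsC, WLpA, WLpC} → row (3,3) (3,3) (3,3)
That's 5 distinct rows out of 16 strategies.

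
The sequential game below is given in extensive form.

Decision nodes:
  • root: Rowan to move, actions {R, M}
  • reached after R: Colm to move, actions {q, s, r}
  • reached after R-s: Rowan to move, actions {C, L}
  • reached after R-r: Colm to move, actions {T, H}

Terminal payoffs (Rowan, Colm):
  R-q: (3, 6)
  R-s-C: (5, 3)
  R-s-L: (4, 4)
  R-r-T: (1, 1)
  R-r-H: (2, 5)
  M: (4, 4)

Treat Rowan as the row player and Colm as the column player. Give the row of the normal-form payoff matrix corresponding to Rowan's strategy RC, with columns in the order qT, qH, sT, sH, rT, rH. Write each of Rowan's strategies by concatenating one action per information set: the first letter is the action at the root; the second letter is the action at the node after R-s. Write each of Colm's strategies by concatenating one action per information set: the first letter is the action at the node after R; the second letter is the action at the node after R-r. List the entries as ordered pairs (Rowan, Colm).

(3,6) (3,6) (5,3) (5,3) (1,1) (2,5)

vs qT: Rowan plays R → Colm plays q at [R] → (3, 6)
vs qH: Rowan plays R → Colm plays q at [R] → (3, 6)
vs sT: Rowan plays R → Colm plays s at [R] → Rowan plays C at [R-s] → (5, 3)
vs sH: Rowan plays R → Colm plays s at [R] → Rowan plays C at [R-s] → (5, 3)
vs rT: Rowan plays R → Colm plays r at [R] → Colm plays T at [R-r] → (1, 1)
vs rH: Rowan plays R → Colm plays r at [R] → Colm plays H at [R-r] → (2, 5)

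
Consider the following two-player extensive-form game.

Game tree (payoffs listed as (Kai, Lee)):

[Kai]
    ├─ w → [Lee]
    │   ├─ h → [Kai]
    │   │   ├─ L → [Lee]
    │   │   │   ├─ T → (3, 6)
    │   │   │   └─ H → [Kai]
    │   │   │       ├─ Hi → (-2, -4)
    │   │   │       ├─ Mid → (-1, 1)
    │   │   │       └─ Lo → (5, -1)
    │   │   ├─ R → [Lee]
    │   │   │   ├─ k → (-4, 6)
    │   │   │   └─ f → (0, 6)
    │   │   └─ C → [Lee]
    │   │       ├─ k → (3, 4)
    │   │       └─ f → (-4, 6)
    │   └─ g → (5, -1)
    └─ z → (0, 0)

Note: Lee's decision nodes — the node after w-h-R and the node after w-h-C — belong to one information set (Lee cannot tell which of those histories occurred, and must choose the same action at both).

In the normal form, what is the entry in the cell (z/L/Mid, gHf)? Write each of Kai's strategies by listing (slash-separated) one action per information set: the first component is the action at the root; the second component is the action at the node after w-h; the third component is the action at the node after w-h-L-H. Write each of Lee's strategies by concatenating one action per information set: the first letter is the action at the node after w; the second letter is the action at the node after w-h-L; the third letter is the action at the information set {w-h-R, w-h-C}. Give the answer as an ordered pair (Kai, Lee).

Trace the play path from the root:
  Kai plays z
→ terminal payoff (0, 0).
(Kai's choice at the node after w-h is never reached on this path, so it doesn't affect the outcome.)

(0, 0)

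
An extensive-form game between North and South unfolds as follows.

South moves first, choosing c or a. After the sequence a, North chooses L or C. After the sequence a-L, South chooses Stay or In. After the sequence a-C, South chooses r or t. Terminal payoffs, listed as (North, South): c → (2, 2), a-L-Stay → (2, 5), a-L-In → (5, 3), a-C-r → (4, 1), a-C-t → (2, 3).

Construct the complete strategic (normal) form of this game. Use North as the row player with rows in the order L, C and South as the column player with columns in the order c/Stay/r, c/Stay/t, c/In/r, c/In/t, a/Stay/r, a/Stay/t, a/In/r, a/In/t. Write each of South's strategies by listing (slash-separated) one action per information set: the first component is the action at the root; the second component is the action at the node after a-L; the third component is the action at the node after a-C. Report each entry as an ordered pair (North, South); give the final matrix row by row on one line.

L: (2,2) (2,2) (2,2) (2,2) (2,5) (2,5) (5,3) (5,3) | C: (2,2) (2,2) (2,2) (2,2) (4,1) (2,3) (4,1) (2,3)

Row L: c/Stay/r→(2,2), c/Stay/t→(2,2), c/In/r→(2,2), c/In/t→(2,2), a/Stay/r→(2,5), a/Stay/t→(2,5), a/In/r→(5,3), a/In/t→(5,3)
Row C: c/Stay/r→(2,2), c/Stay/t→(2,2), c/In/r→(2,2), c/In/t→(2,2), a/Stay/r→(4,1), a/Stay/t→(2,3), a/In/r→(4,1), a/In/t→(2,3)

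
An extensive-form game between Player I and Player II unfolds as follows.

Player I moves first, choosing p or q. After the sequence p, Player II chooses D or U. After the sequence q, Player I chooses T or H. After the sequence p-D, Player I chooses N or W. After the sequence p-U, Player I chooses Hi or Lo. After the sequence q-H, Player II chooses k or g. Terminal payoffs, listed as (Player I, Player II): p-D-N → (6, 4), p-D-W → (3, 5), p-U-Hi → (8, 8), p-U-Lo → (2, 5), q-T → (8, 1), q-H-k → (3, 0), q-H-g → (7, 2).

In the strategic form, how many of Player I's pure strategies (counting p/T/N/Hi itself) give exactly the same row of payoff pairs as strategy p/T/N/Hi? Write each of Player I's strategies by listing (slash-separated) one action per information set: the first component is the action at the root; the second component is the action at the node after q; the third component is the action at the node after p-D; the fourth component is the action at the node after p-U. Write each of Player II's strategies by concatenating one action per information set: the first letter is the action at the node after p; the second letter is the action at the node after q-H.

2

Row for p/T/N/Hi (columns Dk, Dg, Uk, Ug): (6,4) (6,4) (8,8) (8,8).
Under p/T/N/Hi, Player I's choice at the node after q can never be reached regardless of what Player II does, so varying those choices leaves every outcome unchanged.
Holding the reachable choices fixed and varying the unreachable one freely already gives 2 equivalent strategies.
No other strategy reproduces this row, so those 2 are the full class: p/T/N/Hi, p/H/N/Hi.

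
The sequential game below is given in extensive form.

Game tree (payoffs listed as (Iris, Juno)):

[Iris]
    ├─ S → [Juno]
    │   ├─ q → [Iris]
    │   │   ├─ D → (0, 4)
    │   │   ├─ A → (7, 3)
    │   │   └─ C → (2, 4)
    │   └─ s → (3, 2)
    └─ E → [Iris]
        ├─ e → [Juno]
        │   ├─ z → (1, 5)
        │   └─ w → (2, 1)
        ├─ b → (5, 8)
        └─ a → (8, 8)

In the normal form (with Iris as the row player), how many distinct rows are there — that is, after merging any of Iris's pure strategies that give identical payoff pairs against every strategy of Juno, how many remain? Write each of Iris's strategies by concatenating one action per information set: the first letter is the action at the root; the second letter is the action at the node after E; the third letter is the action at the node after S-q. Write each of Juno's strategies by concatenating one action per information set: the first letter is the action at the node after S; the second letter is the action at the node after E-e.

6

Iris has 18 pure strategies: SeD, SeA, SeC, SbD, SbA, SbC, SaD, SaA, SaC, EeD, EeA, EeC, EbD, EbA, EbC, EaD, EaA, EaC. Columns: qz, qw, sz, sw.
{SeD, SbD, SaD} → row (0,4) (0,4) (3,2) (3,2)
{SeA, SbA, SaA} → row (7,3) (7,3) (3,2) (3,2)
{SeC, SbC, SaC} → row (2,4) (2,4) (3,2) (3,2)
{EeD, EeA, EeC} → row (1,5) (2,1) (1,5) (2,1)
{EbD, EbA, EbC} → row (5,8) (5,8) (5,8) (5,8)
{EaD, EaA, EaC} → row (8,8) (8,8) (8,8) (8,8)
That's 6 distinct rows out of 18 strategies.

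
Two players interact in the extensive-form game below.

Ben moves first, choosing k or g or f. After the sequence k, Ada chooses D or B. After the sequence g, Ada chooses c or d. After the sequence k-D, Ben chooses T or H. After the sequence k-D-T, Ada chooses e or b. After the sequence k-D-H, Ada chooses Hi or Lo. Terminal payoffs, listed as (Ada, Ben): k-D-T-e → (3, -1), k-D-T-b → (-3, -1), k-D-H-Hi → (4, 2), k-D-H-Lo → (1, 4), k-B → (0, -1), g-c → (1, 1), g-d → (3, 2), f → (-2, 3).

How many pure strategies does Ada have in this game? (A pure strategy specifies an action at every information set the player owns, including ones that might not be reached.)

Ada owns the node after k with actions {D, B} — two choices.
Ada owns the node after g with actions {c, d} — two choices.
Ada owns the node after k-D-T with actions {e, b} — two choices.
Ada owns the node after k-D-H with actions {Hi, Lo} — two choices.
A pure strategy fixes one action at each information set independently, so the count is the product 2 × 2 × 2 × 2 = 16.

16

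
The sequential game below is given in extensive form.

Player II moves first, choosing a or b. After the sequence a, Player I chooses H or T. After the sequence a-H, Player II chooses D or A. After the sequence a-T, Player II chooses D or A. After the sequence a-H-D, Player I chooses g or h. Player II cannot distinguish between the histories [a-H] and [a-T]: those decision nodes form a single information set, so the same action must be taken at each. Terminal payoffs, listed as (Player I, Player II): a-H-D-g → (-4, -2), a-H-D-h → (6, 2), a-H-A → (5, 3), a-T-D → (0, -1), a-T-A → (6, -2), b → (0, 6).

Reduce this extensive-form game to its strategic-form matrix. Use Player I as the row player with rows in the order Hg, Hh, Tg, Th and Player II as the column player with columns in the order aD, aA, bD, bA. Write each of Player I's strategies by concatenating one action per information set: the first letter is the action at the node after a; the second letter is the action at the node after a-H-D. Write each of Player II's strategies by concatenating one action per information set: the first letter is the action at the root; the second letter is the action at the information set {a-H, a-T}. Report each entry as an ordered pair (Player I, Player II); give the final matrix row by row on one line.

Row Hg: aD→(-4,-2), aA→(5,3), bD→(0,6), bA→(0,6)
Row Hh: aD→(6,2), aA→(5,3), bD→(0,6), bA→(0,6)
Row Tg: aD→(0,-1), aA→(6,-2), bD→(0,6), bA→(0,6)
Row Th: aD→(0,-1), aA→(6,-2), bD→(0,6), bA→(0,6)

Hg: (-4,-2) (5,3) (0,6) (0,6) | Hh: (6,2) (5,3) (0,6) (0,6) | Tg: (0,-1) (6,-2) (0,6) (0,6) | Th: (0,-1) (6,-2) (0,6) (0,6)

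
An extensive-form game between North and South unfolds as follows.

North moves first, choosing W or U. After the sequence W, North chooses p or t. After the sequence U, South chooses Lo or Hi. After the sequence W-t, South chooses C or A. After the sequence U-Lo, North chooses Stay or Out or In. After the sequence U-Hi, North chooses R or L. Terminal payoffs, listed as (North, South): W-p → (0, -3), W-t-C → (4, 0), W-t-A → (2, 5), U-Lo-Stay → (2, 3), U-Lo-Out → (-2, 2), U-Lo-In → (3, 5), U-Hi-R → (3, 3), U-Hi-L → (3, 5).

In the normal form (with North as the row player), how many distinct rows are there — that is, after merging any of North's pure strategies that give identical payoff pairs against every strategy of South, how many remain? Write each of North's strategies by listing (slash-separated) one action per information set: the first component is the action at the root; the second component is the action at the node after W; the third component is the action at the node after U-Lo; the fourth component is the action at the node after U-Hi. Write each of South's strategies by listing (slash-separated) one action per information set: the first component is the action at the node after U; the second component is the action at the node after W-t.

8

North has 24 pure strategies: W/p/Stay/R, W/p/Stay/L, W/p/Out/R, W/p/Out/L, W/p/In/R, W/p/In/L, W/t/Stay/R, W/t/Stay/L, W/t/Out/R, W/t/Out/L, W/t/In/R, W/t/In/L, U/p/Stay/R, U/p/Stay/L, U/p/Out/R, U/p/Out/L, U/p/In/R, U/p/In/L, U/t/Stay/R, U/t/Stay/L, U/t/Out/R, U/t/Out/L, U/t/In/R, U/t/In/L. Columns: Lo/C, Lo/A, Hi/C, Hi/A.
{W/p/Stay/R, W/p/Stay/L, W/p/Out/R, W/p/Out/L, W/p/In/R, W/p/In/L} → row (0,-3) (0,-3) (0,-3) (0,-3)
{W/t/Stay/R, W/t/Stay/L, W/t/Out/R, W/t/Out/L, W/t/In/R, W/t/In/L} → row (4,0) (2,5) (4,0) (2,5)
{U/p/Stay/R, U/t/Stay/R} → row (2,3) (2,3) (3,3) (3,3)
{U/p/Stay/L, U/t/Stay/L} → row (2,3) (2,3) (3,5) (3,5)
{U/p/Out/R, U/t/Out/R} → row (-2,2) (-2,2) (3,3) (3,3)
{U/p/Out/L, U/t/Out/L} → row (-2,2) (-2,2) (3,5) (3,5)
{U/p/In/R, U/t/In/R} → row (3,5) (3,5) (3,3) (3,3)
{U/p/In/L, U/t/In/L} → row (3,5) (3,5) (3,5) (3,5)
That's 8 distinct rows out of 24 strategies.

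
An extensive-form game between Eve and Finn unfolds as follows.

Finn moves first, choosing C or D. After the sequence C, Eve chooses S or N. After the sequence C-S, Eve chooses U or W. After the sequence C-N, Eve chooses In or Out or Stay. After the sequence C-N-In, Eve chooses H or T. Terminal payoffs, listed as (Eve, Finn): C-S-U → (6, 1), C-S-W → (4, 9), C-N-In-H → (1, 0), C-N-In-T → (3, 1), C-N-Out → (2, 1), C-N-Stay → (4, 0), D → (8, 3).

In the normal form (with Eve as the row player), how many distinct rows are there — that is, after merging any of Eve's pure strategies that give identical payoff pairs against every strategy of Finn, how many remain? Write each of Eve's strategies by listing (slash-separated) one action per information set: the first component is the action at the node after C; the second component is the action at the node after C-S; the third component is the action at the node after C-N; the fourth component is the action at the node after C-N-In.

Eve has 24 pure strategies: S/U/In/H, S/U/In/T, S/U/Out/H, S/U/Out/T, S/U/Stay/H, S/U/Stay/T, S/W/In/H, S/W/In/T, S/W/Out/H, S/W/Out/T, S/W/Stay/H, S/W/Stay/T, N/U/In/H, N/U/In/T, N/U/Out/H, N/U/Out/T, N/U/Stay/H, N/U/Stay/T, N/W/In/H, N/W/In/T, N/W/Out/H, N/W/Out/T, N/W/Stay/H, N/W/Stay/T. Columns: C, D.
{S/U/In/H, S/U/In/T, S/U/Out/H, S/U/Out/T, S/U/Stay/H, S/U/Stay/T} → row (6,1) (8,3)
{S/W/In/H, S/W/In/T, S/W/Out/H, S/W/Out/T, S/W/Stay/H, S/W/Stay/T} → row (4,9) (8,3)
{N/U/In/H, N/W/In/H} → row (1,0) (8,3)
{N/U/In/T, N/W/In/T} → row (3,1) (8,3)
{N/U/Out/H, N/U/Out/T, N/W/Out/H, N/W/Out/T} → row (2,1) (8,3)
{N/U/Stay/H, N/U/Stay/T, N/W/Stay/H, N/W/Stay/T} → row (4,0) (8,3)
That's 6 distinct rows out of 24 strategies.

6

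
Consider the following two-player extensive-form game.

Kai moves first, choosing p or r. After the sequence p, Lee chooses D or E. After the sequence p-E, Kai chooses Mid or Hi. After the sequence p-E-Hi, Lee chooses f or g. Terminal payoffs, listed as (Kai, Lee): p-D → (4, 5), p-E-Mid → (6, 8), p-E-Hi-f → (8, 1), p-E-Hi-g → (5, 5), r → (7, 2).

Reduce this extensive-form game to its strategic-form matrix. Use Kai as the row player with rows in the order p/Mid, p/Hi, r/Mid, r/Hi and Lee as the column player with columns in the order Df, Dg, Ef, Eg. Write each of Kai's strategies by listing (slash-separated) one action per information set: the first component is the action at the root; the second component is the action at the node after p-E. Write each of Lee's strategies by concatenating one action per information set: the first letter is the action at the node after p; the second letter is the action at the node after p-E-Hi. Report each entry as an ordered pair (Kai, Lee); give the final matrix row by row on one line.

            Df       Dg       Ef       Eg
p/Mid    (4,5)    (4,5)    (6,8)    (6,8)
 p/Hi    (4,5)    (4,5)    (8,1)    (5,5)
r/Mid    (7,2)    (7,2)    (7,2)    (7,2)
 r/Hi    (7,2)    (7,2)    (7,2)    (7,2)

p/Mid: (4,5) (4,5) (6,8) (6,8) | p/Hi: (4,5) (4,5) (8,1) (5,5) | r/Mid: (7,2) (7,2) (7,2) (7,2) | r/Hi: (7,2) (7,2) (7,2) (7,2)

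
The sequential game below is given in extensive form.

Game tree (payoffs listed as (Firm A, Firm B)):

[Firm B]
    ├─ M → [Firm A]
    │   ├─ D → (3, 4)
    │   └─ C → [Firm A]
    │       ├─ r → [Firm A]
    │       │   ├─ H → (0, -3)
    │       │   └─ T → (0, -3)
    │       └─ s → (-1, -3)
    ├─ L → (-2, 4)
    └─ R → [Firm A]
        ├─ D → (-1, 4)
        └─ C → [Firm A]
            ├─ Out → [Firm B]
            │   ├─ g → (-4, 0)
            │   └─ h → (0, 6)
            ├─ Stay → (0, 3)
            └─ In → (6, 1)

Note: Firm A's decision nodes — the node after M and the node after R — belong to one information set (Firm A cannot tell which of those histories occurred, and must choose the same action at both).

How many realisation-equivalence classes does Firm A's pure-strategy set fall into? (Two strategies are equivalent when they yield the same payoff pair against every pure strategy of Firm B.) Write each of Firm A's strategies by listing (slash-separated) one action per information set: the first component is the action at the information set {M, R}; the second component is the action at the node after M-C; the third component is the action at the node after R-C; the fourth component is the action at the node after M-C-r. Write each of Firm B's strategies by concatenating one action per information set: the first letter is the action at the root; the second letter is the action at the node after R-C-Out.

7

Firm A has 24 pure strategies: D/r/Out/H, D/r/Out/T, D/r/Stay/H, D/r/Stay/T, D/r/In/H, D/r/In/T, D/s/Out/H, D/s/Out/T, D/s/Stay/H, D/s/Stay/T, D/s/In/H, D/s/In/T, C/r/Out/H, C/r/Out/T, C/r/Stay/H, C/r/Stay/T, C/r/In/H, C/r/In/T, C/s/Out/H, C/s/Out/T, C/s/Stay/H, C/s/Stay/T, C/s/In/H, C/s/In/T. Columns: Mg, Mh, Lg, Lh, Rg, Rh.
{D/r/Out/H, D/r/Out/T, D/r/Stay/H, D/r/Stay/T, D/r/In/H, D/r/In/T, D/s/Out/H, D/s/Out/T, D/s/Stay/H, D/s/Stay/T, D/s/In/H, D/s/In/T} → row (3,4) (3,4) (-2,4) (-2,4) (-1,4) (-1,4)
{C/r/Out/H, C/r/Out/T} → row (0,-3) (0,-3) (-2,4) (-2,4) (-4,0) (0,6)
{C/r/Stay/H, C/r/Stay/T} → row (0,-3) (0,-3) (-2,4) (-2,4) (0,3) (0,3)
{C/r/In/H, C/r/In/T} → row (0,-3) (0,-3) (-2,4) (-2,4) (6,1) (6,1)
{C/s/Out/H, C/s/Out/T} → row (-1,-3) (-1,-3) (-2,4) (-2,4) (-4,0) (0,6)
{C/s/Stay/H, C/s/Stay/T} → row (-1,-3) (-1,-3) (-2,4) (-2,4) (0,3) (0,3)
{C/s/In/H, C/s/In/T} → row (-1,-3) (-1,-3) (-2,4) (-2,4) (6,1) (6,1)
That's 7 distinct rows out of 24 strategies.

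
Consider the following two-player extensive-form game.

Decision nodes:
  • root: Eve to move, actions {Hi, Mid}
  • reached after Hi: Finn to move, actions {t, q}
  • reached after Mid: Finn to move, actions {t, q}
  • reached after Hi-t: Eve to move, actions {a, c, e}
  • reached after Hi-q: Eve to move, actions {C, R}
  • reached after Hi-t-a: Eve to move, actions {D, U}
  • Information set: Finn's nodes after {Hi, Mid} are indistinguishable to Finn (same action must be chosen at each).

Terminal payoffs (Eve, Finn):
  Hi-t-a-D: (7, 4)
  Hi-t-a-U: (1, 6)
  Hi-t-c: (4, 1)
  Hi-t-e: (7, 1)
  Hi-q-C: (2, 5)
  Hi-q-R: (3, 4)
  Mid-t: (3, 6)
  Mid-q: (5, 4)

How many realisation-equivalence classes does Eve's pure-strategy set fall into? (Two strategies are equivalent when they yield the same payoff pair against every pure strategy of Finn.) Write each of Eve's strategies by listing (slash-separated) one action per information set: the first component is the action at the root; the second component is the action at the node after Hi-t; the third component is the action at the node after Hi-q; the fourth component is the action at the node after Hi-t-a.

9

Eve has 24 pure strategies: Hi/a/C/D, Hi/a/C/U, Hi/a/R/D, Hi/a/R/U, Hi/c/C/D, Hi/c/C/U, Hi/c/R/D, Hi/c/R/U, Hi/e/C/D, Hi/e/C/U, Hi/e/R/D, Hi/e/R/U, Mid/a/C/D, Mid/a/C/U, Mid/a/R/D, Mid/a/R/U, Mid/c/C/D, Mid/c/C/U, Mid/c/R/D, Mid/c/R/U, Mid/e/C/D, Mid/e/C/U, Mid/e/R/D, Mid/e/R/U. Columns: t, q.
{Hi/a/C/D} → row (7,4) (2,5)
{Hi/a/C/U} → row (1,6) (2,5)
{Hi/a/R/D} → row (7,4) (3,4)
{Hi/a/R/U} → row (1,6) (3,4)
{Hi/c/C/D, Hi/c/C/U} → row (4,1) (2,5)
{Hi/c/R/D, Hi/c/R/U} → row (4,1) (3,4)
{Hi/e/C/D, Hi/e/C/U} → row (7,1) (2,5)
{Hi/e/R/D, Hi/e/R/U} → row (7,1) (3,4)
{Mid/a/C/D, Mid/a/C/U, Mid/a/R/D, Mid/a/R/U, Mid/c/C/D, Mid/c/C/U, Mid/c/R/D, Mid/c/R/U, Mid/e/C/D, Mid/e/C/U, Mid/e/R/D, Mid/e/R/U} → row (3,6) (5,4)
That's 9 distinct rows out of 24 strategies.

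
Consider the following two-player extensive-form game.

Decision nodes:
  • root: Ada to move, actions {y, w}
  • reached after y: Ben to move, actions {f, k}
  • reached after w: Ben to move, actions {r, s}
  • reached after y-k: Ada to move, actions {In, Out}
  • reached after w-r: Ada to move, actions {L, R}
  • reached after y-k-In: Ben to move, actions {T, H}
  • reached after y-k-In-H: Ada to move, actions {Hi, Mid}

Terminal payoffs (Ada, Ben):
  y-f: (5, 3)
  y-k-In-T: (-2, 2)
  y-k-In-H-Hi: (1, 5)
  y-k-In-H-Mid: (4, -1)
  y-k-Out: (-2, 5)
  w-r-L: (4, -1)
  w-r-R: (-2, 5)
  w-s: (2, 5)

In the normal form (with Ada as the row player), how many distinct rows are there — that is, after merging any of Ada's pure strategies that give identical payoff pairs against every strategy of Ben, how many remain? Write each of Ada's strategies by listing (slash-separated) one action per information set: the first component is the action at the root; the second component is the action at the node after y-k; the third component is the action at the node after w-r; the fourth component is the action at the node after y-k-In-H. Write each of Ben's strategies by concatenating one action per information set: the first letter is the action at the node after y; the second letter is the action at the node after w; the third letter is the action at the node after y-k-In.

Ada has 16 pure strategies: y/In/L/Hi, y/In/L/Mid, y/In/R/Hi, y/In/R/Mid, y/Out/L/Hi, y/Out/L/Mid, y/Out/R/Hi, y/Out/R/Mid, w/In/L/Hi, w/In/L/Mid, w/In/R/Hi, w/In/R/Mid, w/Out/L/Hi, w/Out/L/Mid, w/Out/R/Hi, w/Out/R/Mid. Columns: frT, frH, fsT, fsH, krT, krH, ksT, ksH.
{y/In/L/Hi, y/In/R/Hi} → row (5,3) (5,3) (5,3) (5,3) (-2,2) (1,5) (-2,2) (1,5)
{y/In/L/Mid, y/In/R/Mid} → row (5,3) (5,3) (5,3) (5,3) (-2,2) (4,-1) (-2,2) (4,-1)
{y/Out/L/Hi, y/Out/L/Mid, y/Out/R/Hi, y/Out/R/Mid} → row (5,3) (5,3) (5,3) (5,3) (-2,5) (-2,5) (-2,5) (-2,5)
{w/In/L/Hi, w/In/L/Mid, w/Out/L/Hi, w/Out/L/Mid} → row (4,-1) (4,-1) (2,5) (2,5) (4,-1) (4,-1) (2,5) (2,5)
{w/In/R/Hi, w/In/R/Mid, w/Out/R/Hi, w/Out/R/Mid} → row (-2,5) (-2,5) (2,5) (2,5) (-2,5) (-2,5) (2,5) (2,5)
That's 5 distinct rows out of 16 strategies.

5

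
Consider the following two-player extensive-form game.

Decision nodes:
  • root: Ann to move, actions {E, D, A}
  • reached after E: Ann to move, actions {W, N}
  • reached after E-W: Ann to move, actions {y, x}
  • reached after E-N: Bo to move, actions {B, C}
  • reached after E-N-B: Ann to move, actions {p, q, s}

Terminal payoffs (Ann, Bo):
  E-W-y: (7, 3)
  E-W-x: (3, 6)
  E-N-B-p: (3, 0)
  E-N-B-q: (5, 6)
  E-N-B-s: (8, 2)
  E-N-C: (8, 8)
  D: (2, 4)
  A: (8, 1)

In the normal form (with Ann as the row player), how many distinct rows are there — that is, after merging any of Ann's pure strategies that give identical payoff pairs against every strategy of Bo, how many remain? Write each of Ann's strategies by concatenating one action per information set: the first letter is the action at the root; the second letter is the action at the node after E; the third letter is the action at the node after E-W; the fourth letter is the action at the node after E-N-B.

7

Ann has 36 pure strategies: EWyp, EWyq, EWys, EWxp, EWxq, EWxs, ENyp, ENyq, ENys, ENxp, ENxq, ENxs, DWyp, DWyq, DWys, DWxp, DWxq, DWxs, DNyp, DNyq, DNys, DNxp, DNxq, DNxs, AWyp, AWyq, AWys, AWxp, AWxq, AWxs, ANyp, ANyq, ANys, ANxp, ANxq, ANxs. Columns: B, C.
{EWyp, EWyq, EWys} → row (7,3) (7,3)
{EWxp, EWxq, EWxs} → row (3,6) (3,6)
{ENyp, ENxp} → row (3,0) (8,8)
{ENyq, ENxq} → row (5,6) (8,8)
{ENys, ENxs} → row (8,2) (8,8)
{DWyp, DWyq, DWys, DWxp, DWxq, DWxs, DNyp, DNyq, DNys, DNxp, DNxq, DNxs} → row (2,4) (2,4)
{AWyp, AWyq, AWys, AWxp, AWxq, AWxs, ANyp, ANyq, ANys, ANxp, ANxq, ANxs} → row (8,1) (8,1)
That's 7 distinct rows out of 36 strategies.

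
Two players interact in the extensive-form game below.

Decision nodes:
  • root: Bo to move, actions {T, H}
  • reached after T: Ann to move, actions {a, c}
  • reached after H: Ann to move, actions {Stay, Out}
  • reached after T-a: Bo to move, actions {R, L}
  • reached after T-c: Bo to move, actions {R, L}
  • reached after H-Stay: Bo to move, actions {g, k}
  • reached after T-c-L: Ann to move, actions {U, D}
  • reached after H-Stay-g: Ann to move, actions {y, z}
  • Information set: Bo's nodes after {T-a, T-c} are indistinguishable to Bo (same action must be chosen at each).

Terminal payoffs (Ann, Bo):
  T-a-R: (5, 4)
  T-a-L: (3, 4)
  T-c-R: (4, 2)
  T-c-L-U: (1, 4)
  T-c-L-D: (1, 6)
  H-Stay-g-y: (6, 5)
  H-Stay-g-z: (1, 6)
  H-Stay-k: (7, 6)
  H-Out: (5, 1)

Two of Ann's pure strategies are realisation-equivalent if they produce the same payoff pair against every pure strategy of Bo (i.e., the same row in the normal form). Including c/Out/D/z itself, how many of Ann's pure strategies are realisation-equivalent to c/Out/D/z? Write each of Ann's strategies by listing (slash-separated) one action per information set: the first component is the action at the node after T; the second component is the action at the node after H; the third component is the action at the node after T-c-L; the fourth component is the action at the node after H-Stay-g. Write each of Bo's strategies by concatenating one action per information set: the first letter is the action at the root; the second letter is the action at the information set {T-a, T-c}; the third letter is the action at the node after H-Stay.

2

Row for c/Out/D/z (columns TRg, TRk, TLg, TLk, HRg, HRk, HLg, HLk): (4,2) (4,2) (1,6) (1,6) (5,1) (5,1) (5,1) (5,1).
Under c/Out/D/z, Ann's choice at the node after H-Stay-g can never be reached regardless of what Bo does, so varying those choices leaves every outcome unchanged.
Holding the reachable choices fixed and varying the unreachable one freely already gives 2 equivalent strategies.
No other strategy reproduces this row, so those 2 are the full class: c/Out/D/y, c/Out/D/z.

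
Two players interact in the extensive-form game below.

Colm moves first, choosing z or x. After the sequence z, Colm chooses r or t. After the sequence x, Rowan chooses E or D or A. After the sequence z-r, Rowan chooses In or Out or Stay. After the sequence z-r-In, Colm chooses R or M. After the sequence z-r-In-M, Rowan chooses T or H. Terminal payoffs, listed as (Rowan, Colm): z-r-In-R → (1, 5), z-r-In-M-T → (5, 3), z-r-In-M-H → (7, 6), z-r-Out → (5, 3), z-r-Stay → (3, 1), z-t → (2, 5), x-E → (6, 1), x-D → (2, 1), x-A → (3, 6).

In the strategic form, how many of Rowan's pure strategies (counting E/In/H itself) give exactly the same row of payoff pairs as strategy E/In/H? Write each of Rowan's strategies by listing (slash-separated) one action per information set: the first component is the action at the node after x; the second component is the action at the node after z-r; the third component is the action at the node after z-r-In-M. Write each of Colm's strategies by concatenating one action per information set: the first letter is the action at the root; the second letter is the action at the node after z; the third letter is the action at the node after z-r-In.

1

Row for E/In/H (columns zrR, zrM, ztR, ztM, xrR, xrM, xtR, xtM): (1,5) (7,6) (2,5) (2,5) (6,1) (6,1) (6,1) (6,1).
Every one of Rowan's information sets is on the play path for some reply by Colm when Rowan follows E/In/H.
Changing the action at any of them therefore changes at least one column, so only E/In/H itself gives this row.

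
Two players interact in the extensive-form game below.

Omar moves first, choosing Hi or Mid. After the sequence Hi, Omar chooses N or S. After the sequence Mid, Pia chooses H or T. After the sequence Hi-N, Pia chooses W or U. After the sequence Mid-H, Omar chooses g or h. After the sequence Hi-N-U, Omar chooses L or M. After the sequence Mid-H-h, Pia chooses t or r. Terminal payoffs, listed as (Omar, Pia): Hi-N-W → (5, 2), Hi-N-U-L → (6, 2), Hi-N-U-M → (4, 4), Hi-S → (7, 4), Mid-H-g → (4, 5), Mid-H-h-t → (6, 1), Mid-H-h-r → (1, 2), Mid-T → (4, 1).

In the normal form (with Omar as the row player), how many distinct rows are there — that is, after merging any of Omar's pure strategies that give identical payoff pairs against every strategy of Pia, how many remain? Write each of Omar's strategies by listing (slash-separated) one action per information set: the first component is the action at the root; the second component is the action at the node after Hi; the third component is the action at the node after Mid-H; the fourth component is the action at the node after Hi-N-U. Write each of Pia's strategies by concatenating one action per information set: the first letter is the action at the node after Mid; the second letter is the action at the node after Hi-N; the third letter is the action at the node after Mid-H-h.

5

Omar has 16 pure strategies: Hi/N/g/L, Hi/N/g/M, Hi/N/h/L, Hi/N/h/M, Hi/S/g/L, Hi/S/g/M, Hi/S/h/L, Hi/S/h/M, Mid/N/g/L, Mid/N/g/M, Mid/N/h/L, Mid/N/h/M, Mid/S/g/L, Mid/S/g/M, Mid/S/h/L, Mid/S/h/M. Columns: HWt, HWr, HUt, HUr, TWt, TWr, TUt, TUr.
{Hi/N/g/L, Hi/N/h/L} → row (5,2) (5,2) (6,2) (6,2) (5,2) (5,2) (6,2) (6,2)
{Hi/N/g/M, Hi/N/h/M} → row (5,2) (5,2) (4,4) (4,4) (5,2) (5,2) (4,4) (4,4)
{Hi/S/g/L, Hi/S/g/M, Hi/S/h/L, Hi/S/h/M} → row (7,4) (7,4) (7,4) (7,4) (7,4) (7,4) (7,4) (7,4)
{Mid/N/g/L, Mid/N/g/M, Mid/S/g/L, Mid/S/g/M} → row (4,5) (4,5) (4,5) (4,5) (4,1) (4,1) (4,1) (4,1)
{Mid/N/h/L, Mid/N/h/M, Mid/S/h/L, Mid/S/h/M} → row (6,1) (1,2) (6,1) (1,2) (4,1) (4,1) (4,1) (4,1)
That's 5 distinct rows out of 16 strategies.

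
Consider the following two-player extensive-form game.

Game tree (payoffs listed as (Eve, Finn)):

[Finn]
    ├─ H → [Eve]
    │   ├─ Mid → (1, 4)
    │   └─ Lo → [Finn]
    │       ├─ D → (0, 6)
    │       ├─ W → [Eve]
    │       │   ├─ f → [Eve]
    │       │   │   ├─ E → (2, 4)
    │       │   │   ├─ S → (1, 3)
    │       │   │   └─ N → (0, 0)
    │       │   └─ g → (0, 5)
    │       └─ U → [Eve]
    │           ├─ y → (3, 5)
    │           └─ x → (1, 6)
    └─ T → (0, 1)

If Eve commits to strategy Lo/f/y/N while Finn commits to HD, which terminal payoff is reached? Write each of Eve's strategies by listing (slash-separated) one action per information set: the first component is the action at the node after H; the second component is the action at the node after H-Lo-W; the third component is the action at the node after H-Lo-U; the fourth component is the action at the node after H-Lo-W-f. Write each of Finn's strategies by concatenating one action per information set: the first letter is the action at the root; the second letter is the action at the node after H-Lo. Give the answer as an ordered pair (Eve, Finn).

Trace the play path from the root:
  Finn plays H
  Eve plays Lo at [H]
  Finn plays D at [H-Lo]
→ terminal payoff (0, 6).
(Eve's choice at the node after H-Lo-W is never reached on this path, so it doesn't affect the outcome.)

(0, 6)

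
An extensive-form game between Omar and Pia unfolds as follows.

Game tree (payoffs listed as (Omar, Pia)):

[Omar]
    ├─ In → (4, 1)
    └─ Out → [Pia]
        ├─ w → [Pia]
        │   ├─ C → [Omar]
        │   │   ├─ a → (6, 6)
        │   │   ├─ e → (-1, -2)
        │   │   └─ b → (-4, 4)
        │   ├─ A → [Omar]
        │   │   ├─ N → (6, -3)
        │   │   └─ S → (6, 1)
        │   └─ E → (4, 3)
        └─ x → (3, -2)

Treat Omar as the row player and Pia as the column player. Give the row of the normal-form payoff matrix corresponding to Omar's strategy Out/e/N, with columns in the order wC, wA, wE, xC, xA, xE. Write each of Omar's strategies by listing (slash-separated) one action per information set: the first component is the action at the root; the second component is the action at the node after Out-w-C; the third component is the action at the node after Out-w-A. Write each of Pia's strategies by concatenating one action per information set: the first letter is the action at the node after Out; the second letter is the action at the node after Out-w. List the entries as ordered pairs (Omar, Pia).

vs wC: Omar plays Out → Pia plays w at [Out] → Pia plays C at [Out-w] → Omar plays e at [Out-w-C] → (-1, -2)
vs wA: Omar plays Out → Pia plays w at [Out] → Pia plays A at [Out-w] → Omar plays N at [Out-w-A] → (6, -3)
vs wE: Omar plays Out → Pia plays w at [Out] → Pia plays E at [Out-w] → (4, 3)
vs xC: Omar plays Out → Pia plays x at [Out] → (3, -2)
vs xA: Omar plays Out → Pia plays x at [Out] → (3, -2)
vs xE: Omar plays Out → Pia plays x at [Out] → (3, -2)

(-1,-2) (6,-3) (4,3) (3,-2) (3,-2) (3,-2)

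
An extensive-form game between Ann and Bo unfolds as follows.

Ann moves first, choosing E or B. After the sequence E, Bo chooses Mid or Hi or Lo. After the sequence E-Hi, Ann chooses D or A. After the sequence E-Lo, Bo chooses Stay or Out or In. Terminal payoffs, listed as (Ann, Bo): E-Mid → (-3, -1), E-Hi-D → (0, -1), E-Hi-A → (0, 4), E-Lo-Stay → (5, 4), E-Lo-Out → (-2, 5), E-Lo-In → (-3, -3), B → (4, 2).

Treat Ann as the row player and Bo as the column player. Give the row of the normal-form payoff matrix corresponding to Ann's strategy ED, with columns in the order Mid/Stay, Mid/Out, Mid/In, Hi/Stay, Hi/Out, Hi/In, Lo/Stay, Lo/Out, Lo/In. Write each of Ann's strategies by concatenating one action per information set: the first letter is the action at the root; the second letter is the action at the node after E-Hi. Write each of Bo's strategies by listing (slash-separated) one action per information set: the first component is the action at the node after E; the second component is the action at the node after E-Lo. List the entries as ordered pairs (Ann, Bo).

vs Mid/Stay: Ann plays E → Bo plays Mid at [E] → (-3, -1)
vs Mid/Out: Ann plays E → Bo plays Mid at [E] → (-3, -1)
vs Mid/In: Ann plays E → Bo plays Mid at [E] → (-3, -1)
vs Hi/Stay: Ann plays E → Bo plays Hi at [E] → Ann plays D at [E-Hi] → (0, -1)
vs Hi/Out: Ann plays E → Bo plays Hi at [E] → Ann plays D at [E-Hi] → (0, -1)
vs Hi/In: Ann plays E → Bo plays Hi at [E] → Ann plays D at [E-Hi] → (0, -1)
vs Lo/Stay: Ann plays E → Bo plays Lo at [E] → Bo plays Stay at [E-Lo] → (5, 4)
vs Lo/Out: Ann plays E → Bo plays Lo at [E] → Bo plays Out at [E-Lo] → (-2, 5)
vs Lo/In: Ann plays E → Bo plays Lo at [E] → Bo plays In at [E-Lo] → (-3, -3)

(-3,-1) (-3,-1) (-3,-1) (0,-1) (0,-1) (0,-1) (5,4) (-2,5) (-3,-3)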